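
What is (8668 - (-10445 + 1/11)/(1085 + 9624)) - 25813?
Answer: -2019548961/117799 ≈ -17144.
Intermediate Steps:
(8668 - (-10445 + 1/11)/(1085 + 9624)) - 25813 = (8668 - (-10445 + 1/11)/10709) - 25813 = (8668 - (-114894)/(11*10709)) - 25813 = (8668 - 1*(-114894/117799)) - 25813 = (8668 + 114894/117799) - 25813 = 1021196626/117799 - 25813 = -2019548961/117799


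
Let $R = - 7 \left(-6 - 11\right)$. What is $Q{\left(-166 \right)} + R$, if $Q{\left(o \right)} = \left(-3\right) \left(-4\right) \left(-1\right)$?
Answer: $107$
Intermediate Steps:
$R = 119$ ($R = \left(-7\right) \left(-17\right) = 119$)
$Q{\left(o \right)} = -12$ ($Q{\left(o \right)} = 12 \left(-1\right) = -12$)
$Q{\left(-166 \right)} + R = -12 + 119 = 107$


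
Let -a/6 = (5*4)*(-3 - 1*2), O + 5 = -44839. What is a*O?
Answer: -26906400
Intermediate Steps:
O = -44844 (O = -5 - 44839 = -44844)
a = 600 (a = -6*5*4*(-3 - 1*2) = -120*(-3 - 2) = -120*(-5) = -6*(-100) = 600)
a*O = 600*(-44844) = -26906400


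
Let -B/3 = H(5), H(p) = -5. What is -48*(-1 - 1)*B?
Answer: 1440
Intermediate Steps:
B = 15 (B = -3*(-5) = 15)
-48*(-1 - 1)*B = -48*(-1 - 1)*15 = -(-96)*15 = -48*(-30) = 1440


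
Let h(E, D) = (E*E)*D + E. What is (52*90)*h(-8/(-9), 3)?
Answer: 45760/3 ≈ 15253.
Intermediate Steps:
h(E, D) = E + D*E² (h(E, D) = E²*D + E = D*E² + E = E + D*E²)
(52*90)*h(-8/(-9), 3) = (52*90)*((-8/(-9))*(1 + 3*(-8/(-9)))) = 4680*((-8*(-⅑))*(1 + 3*(-8*(-⅑)))) = 4680*(8*(1 + 3*(8/9))/9) = 4680*(8*(1 + 8/3)/9) = 4680*((8/9)*(11/3)) = 4680*(88/27) = 45760/3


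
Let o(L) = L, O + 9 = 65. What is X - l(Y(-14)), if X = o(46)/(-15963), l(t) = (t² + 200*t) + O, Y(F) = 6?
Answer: -20624242/15963 ≈ -1292.0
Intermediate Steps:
O = 56 (O = -9 + 65 = 56)
l(t) = 56 + t² + 200*t (l(t) = (t² + 200*t) + 56 = 56 + t² + 200*t)
X = -46/15963 (X = 46/(-15963) = 46*(-1/15963) = -46/15963 ≈ -0.0028817)
X - l(Y(-14)) = -46/15963 - (56 + 6² + 200*6) = -46/15963 - (56 + 36 + 1200) = -46/15963 - 1*1292 = -46/15963 - 1292 = -20624242/15963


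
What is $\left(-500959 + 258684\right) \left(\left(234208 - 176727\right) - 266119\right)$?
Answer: $50547771450$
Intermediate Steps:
$\left(-500959 + 258684\right) \left(\left(234208 - 176727\right) - 266119\right) = - 242275 \left(\left(234208 - 176727\right) - 266119\right) = - 242275 \left(57481 - 266119\right) = \left(-242275\right) \left(-208638\right) = 50547771450$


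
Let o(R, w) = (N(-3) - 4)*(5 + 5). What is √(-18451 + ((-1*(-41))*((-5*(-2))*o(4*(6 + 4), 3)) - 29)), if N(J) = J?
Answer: 2*I*√11795 ≈ 217.21*I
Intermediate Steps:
o(R, w) = -70 (o(R, w) = (-3 - 4)*(5 + 5) = -7*10 = -70)
√(-18451 + ((-1*(-41))*((-5*(-2))*o(4*(6 + 4), 3)) - 29)) = √(-18451 + ((-1*(-41))*(-5*(-2)*(-70)) - 29)) = √(-18451 + (41*(10*(-70)) - 29)) = √(-18451 + (41*(-700) - 29)) = √(-18451 + (-28700 - 29)) = √(-18451 - 28729) = √(-47180) = 2*I*√11795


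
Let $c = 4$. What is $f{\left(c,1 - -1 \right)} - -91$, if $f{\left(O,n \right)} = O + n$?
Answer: $97$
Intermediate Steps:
$f{\left(c,1 - -1 \right)} - -91 = \left(4 + \left(1 - -1\right)\right) - -91 = \left(4 + \left(1 + 1\right)\right) + 91 = \left(4 + 2\right) + 91 = 6 + 91 = 97$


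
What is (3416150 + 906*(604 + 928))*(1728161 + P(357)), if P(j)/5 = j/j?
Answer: 8302354863572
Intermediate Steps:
P(j) = 5 (P(j) = 5*(j/j) = 5*1 = 5)
(3416150 + 906*(604 + 928))*(1728161 + P(357)) = (3416150 + 906*(604 + 928))*(1728161 + 5) = (3416150 + 906*1532)*1728166 = (3416150 + 1387992)*1728166 = 4804142*1728166 = 8302354863572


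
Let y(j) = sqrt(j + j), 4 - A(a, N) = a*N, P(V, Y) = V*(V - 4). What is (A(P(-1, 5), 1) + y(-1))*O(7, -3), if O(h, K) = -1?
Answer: 1 - I*sqrt(2) ≈ 1.0 - 1.4142*I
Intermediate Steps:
P(V, Y) = V*(-4 + V)
A(a, N) = 4 - N*a (A(a, N) = 4 - a*N = 4 - N*a)
y(j) = sqrt(2)*sqrt(j) (y(j) = sqrt(2*j) = sqrt(2)*sqrt(j))
(A(P(-1, 5), 1) + y(-1))*O(7, -3) = ((4 - 1*1*(-(-4 - 1))) + sqrt(2)*sqrt(-1))*(-1) = ((4 - 1*1*(-1*(-5))) + sqrt(2)*I)*(-1) = ((4 - 1*1*5) + I*sqrt(2))*(-1) = ((4 - 5) + I*sqrt(2))*(-1) = (-1 + I*sqrt(2))*(-1) = 1 - I*sqrt(2)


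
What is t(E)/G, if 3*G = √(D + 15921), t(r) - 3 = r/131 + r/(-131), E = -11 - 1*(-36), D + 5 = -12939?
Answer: 9*√2977/2977 ≈ 0.16495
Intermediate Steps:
D = -12944 (D = -5 - 12939 = -12944)
E = 25 (E = -11 + 36 = 25)
t(r) = 3 (t(r) = 3 + (r/131 + r/(-131)) = 3 + (r*(1/131) + r*(-1/131)) = 3 + (r/131 - r/131) = 3 + 0 = 3)
G = √2977/3 (G = √(-12944 + 15921)/3 = √2977/3 ≈ 18.187)
t(E)/G = 3/((√2977/3)) = 3*(3*√2977/2977) = 9*√2977/2977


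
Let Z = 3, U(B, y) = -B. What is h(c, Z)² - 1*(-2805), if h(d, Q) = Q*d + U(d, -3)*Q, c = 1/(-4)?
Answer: 2805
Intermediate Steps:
c = -¼ ≈ -0.25000
h(d, Q) = 0 (h(d, Q) = Q*d + (-d)*Q = Q*d - Q*d = 0)
h(c, Z)² - 1*(-2805) = 0² - 1*(-2805) = 0 + 2805 = 2805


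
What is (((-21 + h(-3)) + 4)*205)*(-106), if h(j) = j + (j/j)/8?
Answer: 1727535/4 ≈ 4.3188e+5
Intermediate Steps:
h(j) = ⅛ + j (h(j) = j + 1*(⅛) = j + ⅛ = ⅛ + j)
(((-21 + h(-3)) + 4)*205)*(-106) = (((-21 + (⅛ - 3)) + 4)*205)*(-106) = (((-21 - 23/8) + 4)*205)*(-106) = ((-191/8 + 4)*205)*(-106) = -159/8*205*(-106) = -32595/8*(-106) = 1727535/4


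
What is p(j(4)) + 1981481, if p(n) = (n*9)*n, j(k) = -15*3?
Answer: 1999706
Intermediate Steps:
j(k) = -45
p(n) = 9*n² (p(n) = (9*n)*n = 9*n²)
p(j(4)) + 1981481 = 9*(-45)² + 1981481 = 9*2025 + 1981481 = 18225 + 1981481 = 1999706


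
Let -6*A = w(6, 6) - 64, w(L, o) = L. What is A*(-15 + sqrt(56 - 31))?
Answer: -290/3 ≈ -96.667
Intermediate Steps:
A = 29/3 (A = -(6 - 64)/6 = -1/6*(-58) = 29/3 ≈ 9.6667)
A*(-15 + sqrt(56 - 31)) = 29*(-15 + sqrt(56 - 31))/3 = 29*(-15 + sqrt(25))/3 = 29*(-15 + 5)/3 = (29/3)*(-10) = -290/3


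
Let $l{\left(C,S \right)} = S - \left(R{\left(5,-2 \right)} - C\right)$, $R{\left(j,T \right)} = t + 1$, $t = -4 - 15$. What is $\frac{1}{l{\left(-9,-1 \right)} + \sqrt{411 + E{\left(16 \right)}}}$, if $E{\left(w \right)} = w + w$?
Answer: $- \frac{8}{379} + \frac{\sqrt{443}}{379} \approx 0.034426$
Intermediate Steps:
$t = -19$ ($t = -4 - 15 = -19$)
$R{\left(j,T \right)} = -18$ ($R{\left(j,T \right)} = -19 + 1 = -18$)
$E{\left(w \right)} = 2 w$
$l{\left(C,S \right)} = 18 + C + S$ ($l{\left(C,S \right)} = S - \left(-18 - C\right) = S + \left(18 + C\right) = 18 + C + S$)
$\frac{1}{l{\left(-9,-1 \right)} + \sqrt{411 + E{\left(16 \right)}}} = \frac{1}{\left(18 - 9 - 1\right) + \sqrt{411 + 2 \cdot 16}} = \frac{1}{8 + \sqrt{411 + 32}} = \frac{1}{8 + \sqrt{443}}$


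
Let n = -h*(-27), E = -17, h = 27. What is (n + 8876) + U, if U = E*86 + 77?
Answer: 8220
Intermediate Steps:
n = 729 (n = -1*27*(-27) = -27*(-27) = 729)
U = -1385 (U = -17*86 + 77 = -1462 + 77 = -1385)
(n + 8876) + U = (729 + 8876) - 1385 = 9605 - 1385 = 8220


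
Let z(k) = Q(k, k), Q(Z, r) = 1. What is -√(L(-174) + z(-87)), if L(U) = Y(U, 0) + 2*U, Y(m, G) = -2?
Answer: -I*√349 ≈ -18.682*I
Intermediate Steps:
z(k) = 1
L(U) = -2 + 2*U
-√(L(-174) + z(-87)) = -√((-2 + 2*(-174)) + 1) = -√((-2 - 348) + 1) = -√(-350 + 1) = -√(-349) = -I*√349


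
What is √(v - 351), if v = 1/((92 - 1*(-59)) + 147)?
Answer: I*√31169906/298 ≈ 18.735*I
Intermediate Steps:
v = 1/298 (v = 1/((92 + 59) + 147) = 1/(151 + 147) = 1/298 ≈ 0.0033557)
√(v - 351) = √(1/298 - 351) = √(-104597/298) = I*√31169906/298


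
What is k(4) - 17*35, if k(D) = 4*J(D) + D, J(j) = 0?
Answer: -591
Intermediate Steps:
k(D) = D (k(D) = 4*0 + D = 0 + D = D)
k(4) - 17*35 = 4 - 17*35 = 4 - 595 = -591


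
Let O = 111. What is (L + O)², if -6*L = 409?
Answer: 66049/36 ≈ 1834.7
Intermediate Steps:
L = -409/6 (L = -⅙*409 = -409/6 ≈ -68.167)
(L + O)² = (-409/6 + 111)² = (257/6)² = 66049/36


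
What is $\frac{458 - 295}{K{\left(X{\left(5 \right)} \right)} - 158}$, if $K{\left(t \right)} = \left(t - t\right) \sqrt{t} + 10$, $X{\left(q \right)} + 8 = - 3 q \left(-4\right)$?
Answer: $- \frac{163}{148} \approx -1.1014$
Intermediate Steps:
$X{\left(q \right)} = -8 + 12 q$ ($X{\left(q \right)} = -8 + - 3 q \left(-4\right) = -8 + 12 q$)
$K{\left(t \right)} = 10$ ($K{\left(t \right)} = 0 \sqrt{t} + 10 = 0 + 10 = 10$)
$\frac{458 - 295}{K{\left(X{\left(5 \right)} \right)} - 158} = \frac{458 - 295}{10 - 158} = \frac{163}{-148} = 163 \left(- \frac{1}{148}\right) = - \frac{163}{148}$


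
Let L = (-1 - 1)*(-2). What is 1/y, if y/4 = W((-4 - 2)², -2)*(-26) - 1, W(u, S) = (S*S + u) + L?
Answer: -1/4580 ≈ -0.00021834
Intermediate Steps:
L = 4 (L = -2*(-2) = 4)
W(u, S) = 4 + u + S² (W(u, S) = (S*S + u) + 4 = (S² + u) + 4 = (u + S²) + 4 = 4 + u + S²)
y = -4580 (y = 4*((4 + (-4 - 2)² + (-2)²)*(-26) - 1) = 4*((4 + (-6)² + 4)*(-26) - 1) = 4*((4 + 36 + 4)*(-26) - 1) = 4*(44*(-26) - 1) = 4*(-1144 - 1) = 4*(-1145) = -4580)
1/y = 1/(-4580) = -1/4580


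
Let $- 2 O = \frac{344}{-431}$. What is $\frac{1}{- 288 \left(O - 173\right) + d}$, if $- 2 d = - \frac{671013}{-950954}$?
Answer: $\frac{819722348}{40747344145461} \approx 2.0117 \cdot 10^{-5}$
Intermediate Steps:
$d = - \frac{671013}{1901908}$ ($d = - \frac{\left(-671013\right) \frac{1}{-950954}}{2} = - \frac{\left(-671013\right) \left(- \frac{1}{950954}\right)}{2} = \left(- \frac{1}{2}\right) \frac{671013}{950954} = - \frac{671013}{1901908} \approx -0.35281$)
$O = \frac{172}{431}$ ($O = - \frac{344 \frac{1}{-431}}{2} = - \frac{344 \left(- \frac{1}{431}\right)}{2} = \left(- \frac{1}{2}\right) \left(- \frac{344}{431}\right) = \frac{172}{431} \approx 0.39907$)
$\frac{1}{- 288 \left(O - 173\right) + d} = \frac{1}{- 288 \left(\frac{172}{431} - 173\right) - \frac{671013}{1901908}} = \frac{1}{\left(-288\right) \left(- \frac{74391}{431}\right) - \frac{671013}{1901908}} = \frac{1}{\frac{21424608}{431} - \frac{671013}{1901908}} = \frac{1}{\frac{40747344145461}{819722348}} = \frac{819722348}{40747344145461}$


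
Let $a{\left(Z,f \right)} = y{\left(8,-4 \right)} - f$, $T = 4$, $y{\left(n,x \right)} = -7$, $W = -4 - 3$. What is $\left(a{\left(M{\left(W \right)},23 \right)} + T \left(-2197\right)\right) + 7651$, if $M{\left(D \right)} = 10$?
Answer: $-1167$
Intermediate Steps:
$W = -7$ ($W = -4 - 3 = -7$)
$a{\left(Z,f \right)} = -7 - f$
$\left(a{\left(M{\left(W \right)},23 \right)} + T \left(-2197\right)\right) + 7651 = \left(\left(-7 - 23\right) + 4 \left(-2197\right)\right) + 7651 = \left(\left(-7 - 23\right) - 8788\right) + 7651 = \left(-30 - 8788\right) + 7651 = -8818 + 7651 = -1167$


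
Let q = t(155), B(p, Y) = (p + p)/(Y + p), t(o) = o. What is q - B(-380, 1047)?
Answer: 104145/667 ≈ 156.14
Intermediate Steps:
B(p, Y) = 2*p/(Y + p) (B(p, Y) = (2*p)/(Y + p) = 2*p/(Y + p))
q = 155
q - B(-380, 1047) = 155 - 2*(-380)/(1047 - 380) = 155 - 2*(-380)/667 = 155 - 1*(-760/667) = 155 + 760/667 = 104145/667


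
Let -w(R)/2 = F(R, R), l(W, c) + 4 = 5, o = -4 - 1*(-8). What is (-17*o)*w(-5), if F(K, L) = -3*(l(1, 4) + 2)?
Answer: -1224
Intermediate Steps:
o = 4 (o = -4 + 8 = 4)
l(W, c) = 1 (l(W, c) = -4 + 5 = 1)
F(K, L) = -9 (F(K, L) = -3*(1 + 2) = -3*3 = -9)
w(R) = 18 (w(R) = -2*(-9) = 18)
(-17*o)*w(-5) = -17*4*18 = -68*18 = -1224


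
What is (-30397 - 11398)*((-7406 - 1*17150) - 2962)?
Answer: 1150114810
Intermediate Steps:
(-30397 - 11398)*((-7406 - 1*17150) - 2962) = -41795*((-7406 - 17150) - 2962) = -41795*(-24556 - 2962) = -41795*(-27518) = 1150114810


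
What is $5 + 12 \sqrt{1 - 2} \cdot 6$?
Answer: $5 + 72 i \approx 5.0 + 72.0 i$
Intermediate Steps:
$5 + 12 \sqrt{1 - 2} \cdot 6 = 5 + 12 \sqrt{-1} \cdot 6 = 5 + 12 i 6 = 5 + 12 \cdot 6 i = 5 + 72 i$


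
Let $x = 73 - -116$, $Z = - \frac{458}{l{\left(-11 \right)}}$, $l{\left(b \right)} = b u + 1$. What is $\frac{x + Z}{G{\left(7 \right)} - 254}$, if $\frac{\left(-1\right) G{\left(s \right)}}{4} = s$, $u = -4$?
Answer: $- \frac{8047}{12690} \approx -0.63412$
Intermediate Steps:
$G{\left(s \right)} = - 4 s$
$l{\left(b \right)} = 1 - 4 b$ ($l{\left(b \right)} = b \left(-4\right) + 1 = - 4 b + 1 = 1 - 4 b$)
$Z = - \frac{458}{45}$ ($Z = - \frac{458}{1 - -44} = - \frac{458}{1 + 44} = - \frac{458}{45} \approx -10.178$)
$x = 189$ ($x = 73 + 116 = 189$)
$\frac{x + Z}{G{\left(7 \right)} - 254} = \frac{189 - \frac{458}{45}}{\left(-4\right) 7 - 254} = \frac{8047}{45 \left(-28 - 254\right)} = \frac{8047}{45 \left(-282\right)} = \frac{8047}{45} \left(- \frac{1}{282}\right) = - \frac{8047}{12690}$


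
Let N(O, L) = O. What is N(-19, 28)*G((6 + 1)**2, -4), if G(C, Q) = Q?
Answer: 76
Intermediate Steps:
N(-19, 28)*G((6 + 1)**2, -4) = -19*(-4) = 76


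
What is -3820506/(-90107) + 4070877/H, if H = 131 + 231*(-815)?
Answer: 351952561965/16952190338 ≈ 20.761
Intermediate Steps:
H = -188134 (H = 131 - 188265 = -188134)
-3820506/(-90107) + 4070877/H = -3820506/(-90107) + 4070877/(-188134) = -3820506*(-1/90107) + 4070877*(-1/188134) = 3820506/90107 - 4070877/188134 = 351952561965/16952190338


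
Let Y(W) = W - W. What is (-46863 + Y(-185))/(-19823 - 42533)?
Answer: 46863/62356 ≈ 0.75154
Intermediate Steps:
Y(W) = 0
(-46863 + Y(-185))/(-19823 - 42533) = (-46863 + 0)/(-19823 - 42533) = -46863/(-62356) = -46863*(-1/62356) = 46863/62356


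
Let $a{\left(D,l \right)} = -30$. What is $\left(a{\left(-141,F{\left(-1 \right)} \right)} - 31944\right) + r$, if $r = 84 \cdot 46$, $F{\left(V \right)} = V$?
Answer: $-28110$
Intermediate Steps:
$r = 3864$
$\left(a{\left(-141,F{\left(-1 \right)} \right)} - 31944\right) + r = \left(-30 - 31944\right) + 3864 = -31974 + 3864 = -28110$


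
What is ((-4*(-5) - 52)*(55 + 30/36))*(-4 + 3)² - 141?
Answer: -5783/3 ≈ -1927.7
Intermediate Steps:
((-4*(-5) - 52)*(55 + 30/36))*(-4 + 3)² - 141 = ((20 - 52)*(55 + 30*(1/36)))*(-1)² - 141 = -32*(55 + ⅚)*1 - 141 = -32*335/6*1 - 141 = -5360/3*1 - 141 = -5360/3 - 141 = -5783/3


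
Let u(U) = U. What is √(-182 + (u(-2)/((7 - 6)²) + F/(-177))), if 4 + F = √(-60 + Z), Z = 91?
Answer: √(-5763828 - 177*√31)/177 ≈ 13.565*I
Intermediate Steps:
F = -4 + √31 (F = -4 + √(-60 + 91) = -4 + √31 ≈ 1.5678)
√(-182 + (u(-2)/((7 - 6)²) + F/(-177))) = √(-182 + (-2/(7 - 6)² + (-4 + √31)/(-177))) = √(-182 + (-2/(1²) + (-4 + √31)*(-1/177))) = √(-182 + (-2/1 + (4/177 - √31/177))) = √(-182 + (-2*1 + (4/177 - √31/177))) = √(-182 + (-2 + (4/177 - √31/177))) = √(-182 + (-350/177 - √31/177)) = √(-32564/177 - √31/177)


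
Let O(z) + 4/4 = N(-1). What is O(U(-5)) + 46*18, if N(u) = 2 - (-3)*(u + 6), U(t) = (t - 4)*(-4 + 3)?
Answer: 844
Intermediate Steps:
U(t) = 4 - t (U(t) = (-4 + t)*(-1) = 4 - t)
N(u) = 20 + 3*u (N(u) = 2 - (-3)*(6 + u) = 2 - (-18 - 3*u) = 2 + (18 + 3*u) = 20 + 3*u)
O(z) = 16 (O(z) = -1 + (20 + 3*(-1)) = -1 + (20 - 3) = -1 + 17 = 16)
O(U(-5)) + 46*18 = 16 + 46*18 = 16 + 828 = 844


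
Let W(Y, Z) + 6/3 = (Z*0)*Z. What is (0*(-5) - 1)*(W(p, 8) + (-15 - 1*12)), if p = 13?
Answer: 29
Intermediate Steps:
W(Y, Z) = -2 (W(Y, Z) = -2 + (Z*0)*Z = -2 + 0*Z = -2 + 0 = -2)
(0*(-5) - 1)*(W(p, 8) + (-15 - 1*12)) = (0*(-5) - 1)*(-2 + (-15 - 1*12)) = (0 - 1)*(-2 + (-15 - 12)) = -(-2 - 27) = -1*(-29) = 29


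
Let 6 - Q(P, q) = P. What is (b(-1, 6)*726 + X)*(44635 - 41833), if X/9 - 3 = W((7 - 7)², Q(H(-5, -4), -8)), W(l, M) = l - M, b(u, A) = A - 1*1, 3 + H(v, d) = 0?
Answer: 10019952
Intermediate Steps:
H(v, d) = -3 (H(v, d) = -3 + 0 = -3)
Q(P, q) = 6 - P
b(u, A) = -1 + A (b(u, A) = A - 1 = -1 + A)
X = -54 (X = 27 + 9*((7 - 7)² - (6 - 1*(-3))) = 27 + 9*(0² - (6 + 3)) = 27 + 9*(0 - 1*9) = 27 + 9*(0 - 9) = 27 + 9*(-9) = 27 - 81 = -54)
(b(-1, 6)*726 + X)*(44635 - 41833) = ((-1 + 6)*726 - 54)*(44635 - 41833) = (5*726 - 54)*2802 = (3630 - 54)*2802 = 3576*2802 = 10019952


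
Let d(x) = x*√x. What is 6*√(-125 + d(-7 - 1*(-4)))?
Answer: 6*√(-125 - 3*I*√3) ≈ 1.394 - 67.097*I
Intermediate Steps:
d(x) = x^(3/2)
6*√(-125 + d(-7 - 1*(-4))) = 6*√(-125 + (-7 - 1*(-4))^(3/2)) = 6*√(-125 + (-7 + 4)^(3/2)) = 6*√(-125 + (-3)^(3/2)) = 6*√(-125 - 3*I*√3)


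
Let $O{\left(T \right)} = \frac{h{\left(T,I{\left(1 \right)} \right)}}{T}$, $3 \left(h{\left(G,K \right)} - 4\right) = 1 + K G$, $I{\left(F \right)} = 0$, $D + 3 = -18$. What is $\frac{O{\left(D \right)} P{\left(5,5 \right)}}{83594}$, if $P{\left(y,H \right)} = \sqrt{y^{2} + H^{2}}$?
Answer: $- \frac{65 \sqrt{2}}{5266422} \approx -1.7455 \cdot 10^{-5}$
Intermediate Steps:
$D = -21$ ($D = -3 - 18 = -21$)
$h{\left(G,K \right)} = \frac{13}{3} + \frac{G K}{3}$ ($h{\left(G,K \right)} = 4 + \frac{1 + K G}{3} = 4 + \frac{1 + G K}{3} = 4 + \left(\frac{1}{3} + \frac{G K}{3}\right) = \frac{13}{3} + \frac{G K}{3}$)
$O{\left(T \right)} = \frac{13}{3 T}$ ($O{\left(T \right)} = \frac{\frac{13}{3} + \frac{1}{3} T 0}{T} = \frac{\frac{13}{3} + 0}{T} = \frac{13}{3 T}$)
$P{\left(y,H \right)} = \sqrt{H^{2} + y^{2}}$
$\frac{O{\left(D \right)} P{\left(5,5 \right)}}{83594} = \frac{\frac{13}{3 \left(-21\right)} \sqrt{5^{2} + 5^{2}}}{83594} = \frac{13}{3} \left(- \frac{1}{21}\right) \sqrt{25 + 25} \cdot \frac{1}{83594} = - \frac{13 \sqrt{50}}{63} \cdot \frac{1}{83594} = - \frac{13 \cdot 5 \sqrt{2}}{63} \cdot \frac{1}{83594} = - \frac{65 \sqrt{2}}{63} \cdot \frac{1}{83594} = - \frac{65 \sqrt{2}}{5266422}$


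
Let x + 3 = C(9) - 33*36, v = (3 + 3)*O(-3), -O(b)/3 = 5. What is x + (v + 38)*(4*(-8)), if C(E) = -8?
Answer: 465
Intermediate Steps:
O(b) = -15 (O(b) = -3*5 = -15)
v = -90 (v = (3 + 3)*(-15) = 6*(-15) = -90)
x = -1199 (x = -3 + (-8 - 33*36) = -3 + (-8 - 1188) = -3 - 1196 = -1199)
x + (v + 38)*(4*(-8)) = -1199 + (-90 + 38)*(4*(-8)) = -1199 - 52*(-32) = -1199 + 1664 = 465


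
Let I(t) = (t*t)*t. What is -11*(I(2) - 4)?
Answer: -44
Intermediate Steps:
I(t) = t**3 (I(t) = t**2*t = t**3)
-11*(I(2) - 4) = -11*(2**3 - 4) = -11*(8 - 4) = -11*4 = -44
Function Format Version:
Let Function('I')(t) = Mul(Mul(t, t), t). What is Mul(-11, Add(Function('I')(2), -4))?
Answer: -44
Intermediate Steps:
Function('I')(t) = Pow(t, 3) (Function('I')(t) = Mul(Pow(t, 2), t) = Pow(t, 3))
Mul(-11, Add(Function('I')(2), -4)) = Mul(-11, Add(Pow(2, 3), -4)) = Mul(-11, Add(8, -4)) = Mul(-11, 4) = -44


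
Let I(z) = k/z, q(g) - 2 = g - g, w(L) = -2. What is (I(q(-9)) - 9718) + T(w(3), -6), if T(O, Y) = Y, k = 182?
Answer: -9633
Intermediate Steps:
q(g) = 2 (q(g) = 2 + (g - g) = 2 + 0 = 2)
I(z) = 182/z
(I(q(-9)) - 9718) + T(w(3), -6) = (182/2 - 9718) - 6 = (182*(1/2) - 9718) - 6 = (91 - 9718) - 6 = -9627 - 6 = -9633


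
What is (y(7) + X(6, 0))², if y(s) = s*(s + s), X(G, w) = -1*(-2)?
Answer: 10000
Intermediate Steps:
X(G, w) = 2
y(s) = 2*s² (y(s) = s*(2*s) = 2*s²)
(y(7) + X(6, 0))² = (2*7² + 2)² = (2*49 + 2)² = (98 + 2)² = 100² = 10000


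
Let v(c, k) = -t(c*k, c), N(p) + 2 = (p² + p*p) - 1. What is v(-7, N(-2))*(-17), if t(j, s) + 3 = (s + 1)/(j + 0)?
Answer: -1683/35 ≈ -48.086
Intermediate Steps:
N(p) = -3 + 2*p² (N(p) = -2 + ((p² + p*p) - 1) = -2 + ((p² + p²) - 1) = -2 + (2*p² - 1) = -2 + (-1 + 2*p²) = -3 + 2*p²)
t(j, s) = -3 + (1 + s)/j (t(j, s) = -3 + (s + 1)/(j + 0) = -3 + (1 + s)/j)
v(c, k) = -(1 + c - 3*c*k)/(c*k)
v(-7, N(-2))*(-17) = (3 - 1/(-3 + 2*(-2)²) - 1/(-7*(-3 + 2*(-2)²)))*(-17) = (3 - 1/(-3 + 2*4) - 1*(-⅐)/(-3 + 2*4))*(-17) = (3 - 1/(-3 + 8) - 1*(-⅐)/(-3 + 8))*(-17) = (3 - 1/5 - 1*(-⅐)/5)*(-17) = (3 - 1*⅕ - 1*(-⅐)*⅕)*(-17) = (3 - ⅕ + 1/35)*(-17) = (99/35)*(-17) = -1683/35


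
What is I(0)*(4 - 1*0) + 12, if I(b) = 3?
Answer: 24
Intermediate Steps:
I(0)*(4 - 1*0) + 12 = 3*(4 - 1*0) + 12 = 3*(4 + 0) + 12 = 3*4 + 12 = 12 + 12 = 24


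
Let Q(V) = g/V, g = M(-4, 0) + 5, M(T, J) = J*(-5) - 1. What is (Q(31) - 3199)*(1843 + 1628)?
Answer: -344201715/31 ≈ -1.1103e+7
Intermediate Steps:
M(T, J) = -1 - 5*J (M(T, J) = -5*J - 1 = -1 - 5*J)
g = 4 (g = (-1 - 5*0) + 5 = (-1 + 0) + 5 = -1 + 5 = 4)
Q(V) = 4/V
(Q(31) - 3199)*(1843 + 1628) = (4/31 - 3199)*(1843 + 1628) = (4*(1/31) - 3199)*3471 = (4/31 - 3199)*3471 = -99165/31*3471 = -344201715/31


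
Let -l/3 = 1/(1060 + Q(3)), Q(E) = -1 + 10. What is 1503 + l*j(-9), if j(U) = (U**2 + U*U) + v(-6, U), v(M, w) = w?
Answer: 1606248/1069 ≈ 1502.6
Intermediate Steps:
Q(E) = 9
j(U) = U + 2*U**2 (j(U) = (U**2 + U*U) + U = (U**2 + U**2) + U = 2*U**2 + U = U + 2*U**2)
l = -3/1069 (l = -3/(1060 + 9) = -3/1069 ≈ -0.0028064)
1503 + l*j(-9) = 1503 - (-27)*(1 + 2*(-9))/1069 = 1503 - (-27)*(1 - 18)/1069 = 1503 - (-27)*(-17)/1069 = 1503 - 3/1069*153 = 1503 - 459/1069 = 1606248/1069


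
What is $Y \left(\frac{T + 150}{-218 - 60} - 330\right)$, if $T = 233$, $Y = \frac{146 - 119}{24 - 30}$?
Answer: $\frac{829107}{556} \approx 1491.2$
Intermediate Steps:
$Y = - \frac{9}{2}$ ($Y = \frac{27}{-6} = 27 \left(- \frac{1}{6}\right) = - \frac{9}{2} \approx -4.5$)
$Y \left(\frac{T + 150}{-218 - 60} - 330\right) = - \frac{9 \left(\frac{233 + 150}{-218 - 60} - 330\right)}{2} = - \frac{9 \left(\frac{383}{-278} - 330\right)}{2} = - \frac{9 \left(383 \left(- \frac{1}{278}\right) - 330\right)}{2} = - \frac{9 \left(- \frac{383}{278} - 330\right)}{2} = \left(- \frac{9}{2}\right) \left(- \frac{92123}{278}\right) = \frac{829107}{556}$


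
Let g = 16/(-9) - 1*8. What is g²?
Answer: 7744/81 ≈ 95.605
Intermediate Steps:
g = -88/9 (g = 16*(-⅑) - 8 = -16/9 - 8 = -88/9 ≈ -9.7778)
g² = (-88/9)² = 7744/81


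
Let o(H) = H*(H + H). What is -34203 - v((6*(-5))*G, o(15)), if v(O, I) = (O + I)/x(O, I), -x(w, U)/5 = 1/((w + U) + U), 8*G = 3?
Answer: 700557/16 ≈ 43785.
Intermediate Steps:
G = 3/8 (G = (⅛)*3 = 3/8 ≈ 0.37500)
o(H) = 2*H² (o(H) = H*(2*H) = 2*H²)
x(w, U) = -5/(w + 2*U) (x(w, U) = -5/((w + U) + U) = -5/((U + w) + U) = -5/(w + 2*U))
v(O, I) = (I + O)*(-2*I/5 - O/5) (v(O, I) = (O + I)/((-5/(O + 2*I))) = (I + O)*(-2*I/5 - O/5))
-34203 - v((6*(-5))*G, o(15)) = -34203 - (-1)*(2*15² + (6*(-5))*(3/8))*((6*(-5))*(3/8) + 2*(2*15²))/5 = -34203 - (-1)*(2*225 - 30*3/8)*(-30*3/8 + 2*(2*225))/5 = -34203 - (-1)*(450 - 45/4)*(-45/4 + 2*450)/5 = -34203 - (-1)*1755*(-45/4 + 900)/(5*4) = -34203 - (-1)*1755*3555/(5*4*4) = -34203 - 1*(-1247805/16) = -34203 + 1247805/16 = 700557/16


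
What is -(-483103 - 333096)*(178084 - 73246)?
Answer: 85568670762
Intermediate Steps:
-(-483103 - 333096)*(178084 - 73246) = -(-816199)*104838 = -1*(-85568670762) = 85568670762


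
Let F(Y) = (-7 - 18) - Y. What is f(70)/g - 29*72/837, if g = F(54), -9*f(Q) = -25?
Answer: -55759/22041 ≈ -2.5298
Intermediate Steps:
f(Q) = 25/9 (f(Q) = -⅑*(-25) = 25/9)
F(Y) = -25 - Y
g = -79 (g = -25 - 1*54 = -25 - 54 = -79)
f(70)/g - 29*72/837 = (25/9)/(-79) - 29*72/837 = (25/9)*(-1/79) - 2088*1/837 = -25/711 - 232/93 = -55759/22041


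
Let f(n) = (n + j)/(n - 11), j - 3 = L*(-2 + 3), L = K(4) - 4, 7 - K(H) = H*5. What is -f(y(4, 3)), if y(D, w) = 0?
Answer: -14/11 ≈ -1.2727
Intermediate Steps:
K(H) = 7 - 5*H (K(H) = 7 - H*5 = 7 - 5*H)
L = -17 (L = (7 - 5*4) - 4 = (7 - 20) - 4 = -13 - 4 = -17)
j = -14 (j = 3 - 17*(-2 + 3) = 3 - 17*1 = 3 - 17 = -14)
f(n) = (-14 + n)/(-11 + n) (f(n) = (n - 14)/(n - 11) = (-14 + n)/(-11 + n))
-f(y(4, 3)) = -(-14 + 0)/(-11 + 0) = -(-14)/(-11) = -(-1)*(-14)/11 = -1*14/11 = -14/11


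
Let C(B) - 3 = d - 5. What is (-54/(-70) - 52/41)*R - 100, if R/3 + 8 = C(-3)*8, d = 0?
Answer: -92164/1435 ≈ -64.226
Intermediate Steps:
C(B) = -2 (C(B) = 3 + (0 - 5) = 3 - 5 = -2)
R = -72 (R = -24 + 3*(-2*8) = -24 + 3*(-16) = -24 - 48 = -72)
(-54/(-70) - 52/41)*R - 100 = (-54/(-70) - 52/41)*(-72) - 100 = (-54*(-1/70) - 52*1/41)*(-72) - 100 = (27/35 - 52/41)*(-72) - 100 = -713/1435*(-72) - 100 = 51336/1435 - 100 = -92164/1435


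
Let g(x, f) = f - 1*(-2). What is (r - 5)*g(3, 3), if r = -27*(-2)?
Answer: 245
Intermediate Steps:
g(x, f) = 2 + f (g(x, f) = f + 2 = 2 + f)
r = 54
(r - 5)*g(3, 3) = (54 - 5)*(2 + 3) = 49*5 = 245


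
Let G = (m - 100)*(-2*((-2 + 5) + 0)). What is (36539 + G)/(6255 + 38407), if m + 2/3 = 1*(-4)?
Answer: 37167/44662 ≈ 0.83218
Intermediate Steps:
m = -14/3 (m = -⅔ + 1*(-4) = -⅔ - 4 = -14/3 ≈ -4.6667)
G = 628 (G = (-14/3 - 100)*(-2*((-2 + 5) + 0)) = -(-628)*(3 + 0)/3 = -(-628)*3/3 = -314/3*(-6) = 628)
(36539 + G)/(6255 + 38407) = (36539 + 628)/(6255 + 38407) = 37167/44662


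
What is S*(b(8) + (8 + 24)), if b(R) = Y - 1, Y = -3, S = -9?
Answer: -252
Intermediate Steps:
b(R) = -4 (b(R) = -3 - 1 = -4)
S*(b(8) + (8 + 24)) = -9*(-4 + (8 + 24)) = -9*(-4 + 32) = -9*28 = -252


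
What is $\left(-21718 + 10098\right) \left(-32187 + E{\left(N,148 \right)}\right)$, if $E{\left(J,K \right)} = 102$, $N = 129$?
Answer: $372827700$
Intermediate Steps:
$\left(-21718 + 10098\right) \left(-32187 + E{\left(N,148 \right)}\right) = \left(-21718 + 10098\right) \left(-32187 + 102\right) = \left(-11620\right) \left(-32085\right) = 372827700$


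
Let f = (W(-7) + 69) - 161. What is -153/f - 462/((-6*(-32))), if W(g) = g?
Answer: -303/352 ≈ -0.86080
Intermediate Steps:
f = -99 (f = (-7 + 69) - 161 = 62 - 161 = -99)
-153/f - 462/((-6*(-32))) = -153/(-99) - 462/((-6*(-32))) = -153*(-1/99) - 462/192 = 17/11 - 462*1/192 = 17/11 - 77/32 = -303/352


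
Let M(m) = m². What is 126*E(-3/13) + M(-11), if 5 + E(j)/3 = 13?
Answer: 3145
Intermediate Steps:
E(j) = 24 (E(j) = -15 + 3*13 = -15 + 39 = 24)
126*E(-3/13) + M(-11) = 126*24 + (-11)² = 3024 + 121 = 3145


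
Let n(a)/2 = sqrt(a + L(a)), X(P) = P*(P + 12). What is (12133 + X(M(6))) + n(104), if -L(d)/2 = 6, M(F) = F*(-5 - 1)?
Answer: 12997 + 4*sqrt(23) ≈ 13016.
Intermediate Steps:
M(F) = -6*F (M(F) = F*(-6) = -6*F)
L(d) = -12 (L(d) = -2*6 = -12)
X(P) = P*(12 + P)
n(a) = 2*sqrt(-12 + a) (n(a) = 2*sqrt(a - 12) = 2*sqrt(-12 + a))
(12133 + X(M(6))) + n(104) = (12133 + (-6*6)*(12 - 6*6)) + 2*sqrt(-12 + 104) = (12133 - 36*(12 - 36)) + 2*sqrt(92) = (12133 - 36*(-24)) + 2*(2*sqrt(23)) = (12133 + 864) + 4*sqrt(23) = 12997 + 4*sqrt(23)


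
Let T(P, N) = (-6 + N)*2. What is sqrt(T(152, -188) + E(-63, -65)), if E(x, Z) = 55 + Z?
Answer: I*sqrt(398) ≈ 19.95*I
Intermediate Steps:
T(P, N) = -12 + 2*N
sqrt(T(152, -188) + E(-63, -65)) = sqrt((-12 + 2*(-188)) + (55 - 65)) = sqrt((-12 - 376) - 10) = sqrt(-388 - 10) = sqrt(-398) = I*sqrt(398)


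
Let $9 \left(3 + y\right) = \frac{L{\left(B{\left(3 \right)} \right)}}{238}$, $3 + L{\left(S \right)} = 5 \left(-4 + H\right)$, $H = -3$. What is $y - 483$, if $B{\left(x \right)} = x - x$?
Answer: $- \frac{520525}{1071} \approx -486.02$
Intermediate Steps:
$B{\left(x \right)} = 0$
$L{\left(S \right)} = -38$ ($L{\left(S \right)} = -3 + 5 \left(-4 - 3\right) = -3 + 5 \left(-7\right) = -3 - 35 = -38$)
$y = - \frac{3232}{1071}$ ($y = -3 + \frac{\left(-38\right) \frac{1}{238}}{9} = -3 + \frac{1}{9} \left(- \frac{19}{119}\right) = -3 - \frac{19}{1071} = - \frac{3232}{1071} \approx -3.0177$)
$y - 483 = - \frac{3232}{1071} - 483 = - \frac{520525}{1071}$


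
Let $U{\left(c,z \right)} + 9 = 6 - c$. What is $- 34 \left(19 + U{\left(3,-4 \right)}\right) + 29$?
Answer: $-413$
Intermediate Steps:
$U{\left(c,z \right)} = -3 - c$ ($U{\left(c,z \right)} = -9 - \left(-6 + c\right) = -3 - c$)
$- 34 \left(19 + U{\left(3,-4 \right)}\right) + 29 = - 34 \left(19 - 6\right) + 29 = \left(-34\right) 13 + 29 = -442 + 29 = -413$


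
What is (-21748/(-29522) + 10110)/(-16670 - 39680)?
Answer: -74622292/415891175 ≈ -0.17943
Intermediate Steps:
(-21748/(-29522) + 10110)/(-16670 - 39680) = (-21748*(-1/29522) + 10110)/(-56350) = (10874/14761 + 10110)*(-1/56350) = (149244584/14761)*(-1/56350) = -74622292/415891175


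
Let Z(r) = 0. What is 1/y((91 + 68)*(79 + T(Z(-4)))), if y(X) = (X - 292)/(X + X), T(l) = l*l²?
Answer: 25122/12269 ≈ 2.0476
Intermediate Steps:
T(l) = l³
y(X) = (-292 + X)/(2*X) (y(X) = (-292 + X)/((2*X)) = (-292 + X)*(1/(2*X)) = (-292 + X)/(2*X))
1/y((91 + 68)*(79 + T(Z(-4)))) = 1/((-292 + (91 + 68)*(79 + 0³))/(2*(((91 + 68)*(79 + 0³))))) = 1/((-292 + 159*(79 + 0))/(2*((159*(79 + 0))))) = 1/((-292 + 159*79)/(2*((159*79)))) = 1/((½)*(-292 + 12561)/12561) = 1/((½)*(1/12561)*12269) = 1/(12269/25122) = 25122/12269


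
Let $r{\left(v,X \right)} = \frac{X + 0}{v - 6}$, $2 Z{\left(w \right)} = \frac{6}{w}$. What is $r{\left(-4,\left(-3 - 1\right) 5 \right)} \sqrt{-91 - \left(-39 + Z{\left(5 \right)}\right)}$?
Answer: $\frac{2 i \sqrt{1315}}{5} \approx 14.505 i$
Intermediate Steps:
$Z{\left(w \right)} = \frac{3}{w}$ ($Z{\left(w \right)} = \frac{6 \frac{1}{w}}{2} = \frac{3}{w}$)
$r{\left(v,X \right)} = \frac{X}{-6 + v}$
$r{\left(-4,\left(-3 - 1\right) 5 \right)} \sqrt{-91 - \left(-39 + Z{\left(5 \right)}\right)} = \frac{\left(-3 - 1\right) 5}{-6 - 4} \sqrt{-91 + \left(39 - \frac{3}{5}\right)} = \frac{\left(-4\right) 5}{-10} \sqrt{-91 + \left(39 - 3 \cdot \frac{1}{5}\right)} = \left(-20\right) \left(- \frac{1}{10}\right) \sqrt{-91 + \left(39 - \frac{3}{5}\right)} = 2 \sqrt{-91 + \left(39 - \frac{3}{5}\right)} = 2 \sqrt{-91 + \frac{192}{5}} = 2 \sqrt{- \frac{263}{5}} = 2 \frac{i \sqrt{1315}}{5} = \frac{2 i \sqrt{1315}}{5}$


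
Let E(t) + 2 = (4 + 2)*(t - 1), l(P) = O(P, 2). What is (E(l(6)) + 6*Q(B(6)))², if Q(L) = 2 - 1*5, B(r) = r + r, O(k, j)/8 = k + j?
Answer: 128164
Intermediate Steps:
O(k, j) = 8*j + 8*k (O(k, j) = 8*(k + j) = 8*(j + k) = 8*j + 8*k)
l(P) = 16 + 8*P (l(P) = 8*2 + 8*P = 16 + 8*P)
E(t) = -8 + 6*t (E(t) = -2 + (4 + 2)*(t - 1) = -2 + 6*(-1 + t) = -2 + (-6 + 6*t) = -8 + 6*t)
B(r) = 2*r
Q(L) = -3 (Q(L) = 2 - 5 = -3)
(E(l(6)) + 6*Q(B(6)))² = ((-8 + 6*(16 + 8*6)) + 6*(-3))² = ((-8 + 6*(16 + 48)) - 18)² = ((-8 + 6*64) - 18)² = ((-8 + 384) - 18)² = (376 - 18)² = 358² = 128164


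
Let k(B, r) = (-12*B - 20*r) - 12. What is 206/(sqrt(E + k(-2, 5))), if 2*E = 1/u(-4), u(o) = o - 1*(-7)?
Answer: -206*I*sqrt(3162)/527 ≈ -21.98*I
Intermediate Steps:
u(o) = 7 + o (u(o) = o + 7 = 7 + o)
k(B, r) = -12 - 20*r - 12*B (k(B, r) = (-20*r - 12*B) - 12 = -12 - 20*r - 12*B)
E = 1/6 (E = 1/(2*(7 - 4)) = (1/2)/3 = (1/2)*(1/3) = 1/6 ≈ 0.16667)
206/(sqrt(E + k(-2, 5))) = 206/(sqrt(1/6 + (-12 - 20*5 - 12*(-2)))) = 206/(sqrt(1/6 + (-12 - 100 + 24))) = 206/(sqrt(1/6 - 88)) = 206/(sqrt(-527/6)) = 206/((I*sqrt(3162)/6)) = 206*(-I*sqrt(3162)/527) = -206*I*sqrt(3162)/527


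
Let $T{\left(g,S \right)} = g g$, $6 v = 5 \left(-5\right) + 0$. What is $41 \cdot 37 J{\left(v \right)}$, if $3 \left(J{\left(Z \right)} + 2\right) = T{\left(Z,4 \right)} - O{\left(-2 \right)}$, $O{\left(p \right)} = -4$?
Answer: $\frac{838901}{108} \approx 7767.6$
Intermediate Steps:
$v = - \frac{25}{6}$ ($v = \frac{5 \left(-5\right) + 0}{6} = \frac{-25 + 0}{6} = \frac{1}{6} \left(-25\right) = - \frac{25}{6} \approx -4.1667$)
$T{\left(g,S \right)} = g^{2}$
$J{\left(Z \right)} = - \frac{2}{3} + \frac{Z^{2}}{3}$ ($J{\left(Z \right)} = -2 + \frac{Z^{2} - -4}{3} = -2 + \frac{Z^{2} + 4}{3} = -2 + \frac{4 + Z^{2}}{3} = -2 + \left(\frac{4}{3} + \frac{Z^{2}}{3}\right) = - \frac{2}{3} + \frac{Z^{2}}{3}$)
$41 \cdot 37 J{\left(v \right)} = 41 \cdot 37 \left(- \frac{2}{3} + \frac{\left(- \frac{25}{6}\right)^{2}}{3}\right) = 1517 \left(- \frac{2}{3} + \frac{1}{3} \cdot \frac{625}{36}\right) = 1517 \left(- \frac{2}{3} + \frac{625}{108}\right) = 1517 \cdot \frac{553}{108} = \frac{838901}{108}$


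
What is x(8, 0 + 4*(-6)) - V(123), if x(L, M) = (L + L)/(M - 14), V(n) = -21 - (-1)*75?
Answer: -1034/19 ≈ -54.421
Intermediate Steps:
V(n) = 54 (V(n) = -21 - 1*(-75) = -21 + 75 = 54)
x(L, M) = 2*L/(-14 + M) (x(L, M) = (2*L)/(-14 + M) = 2*L/(-14 + M))
x(8, 0 + 4*(-6)) - V(123) = 2*8/(-14 + (0 + 4*(-6))) - 1*54 = 2*8/(-14 + (0 - 24)) - 54 = 2*8/(-14 - 24) - 54 = 2*8/(-38) - 54 = 2*8*(-1/38) - 54 = -8/19 - 54 = -1034/19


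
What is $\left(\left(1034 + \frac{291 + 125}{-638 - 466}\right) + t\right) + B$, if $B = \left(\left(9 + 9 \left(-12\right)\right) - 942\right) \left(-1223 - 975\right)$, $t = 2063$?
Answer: $\frac{158093809}{69} \approx 2.2912 \cdot 10^{6}$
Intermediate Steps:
$B = 2288118$ ($B = \left(\left(9 - 108\right) - 942\right) \left(-2198\right) = \left(-99 - 942\right) \left(-2198\right) = \left(-1041\right) \left(-2198\right) = 2288118$)
$\left(\left(1034 + \frac{291 + 125}{-638 - 466}\right) + t\right) + B = \left(\left(1034 + \frac{291 + 125}{-638 - 466}\right) + 2063\right) + 2288118 = \left(\left(1034 + \frac{416}{-1104}\right) + 2063\right) + 2288118 = \left(\left(1034 + 416 \left(- \frac{1}{1104}\right)\right) + 2063\right) + 2288118 = \left(\left(1034 - \frac{26}{69}\right) + 2063\right) + 2288118 = \left(\frac{71320}{69} + 2063\right) + 2288118 = \frac{213667}{69} + 2288118 = \frac{158093809}{69}$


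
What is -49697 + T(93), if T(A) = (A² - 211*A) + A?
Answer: -60578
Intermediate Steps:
T(A) = A² - 210*A
-49697 + T(93) = -49697 + 93*(-210 + 93) = -49697 + 93*(-117) = -49697 - 10881 = -60578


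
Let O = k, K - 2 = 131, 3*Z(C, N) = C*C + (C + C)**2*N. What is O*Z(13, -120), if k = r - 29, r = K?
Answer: -8418904/3 ≈ -2.8063e+6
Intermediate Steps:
Z(C, N) = C**2/3 + 4*N*C**2/3 (Z(C, N) = (C*C + (C + C)**2*N)/3 = (C**2 + (2*C)**2*N)/3 = (C**2 + (4*C**2)*N)/3 = (C**2 + 4*N*C**2)/3 = C**2/3 + 4*N*C**2/3)
K = 133 (K = 2 + 131 = 133)
r = 133
k = 104 (k = 133 - 29 = 104)
O = 104
O*Z(13, -120) = 104*((1/3)*13**2*(1 + 4*(-120))) = 104*((1/3)*169*(1 - 480)) = 104*((1/3)*169*(-479)) = 104*(-80951/3) = -8418904/3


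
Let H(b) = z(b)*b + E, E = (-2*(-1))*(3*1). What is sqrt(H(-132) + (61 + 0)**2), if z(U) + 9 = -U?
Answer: I*sqrt(12509) ≈ 111.84*I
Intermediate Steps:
z(U) = -9 - U
E = 6 (E = 2*3 = 6)
H(b) = 6 + b*(-9 - b) (H(b) = (-9 - b)*b + 6 = b*(-9 - b) + 6 = 6 + b*(-9 - b))
sqrt(H(-132) + (61 + 0)**2) = sqrt((6 - 1*(-132)*(9 - 132)) + (61 + 0)**2) = sqrt((6 - 1*(-132)*(-123)) + 61**2) = sqrt((6 - 16236) + 3721) = sqrt(-16230 + 3721) = sqrt(-12509) = I*sqrt(12509)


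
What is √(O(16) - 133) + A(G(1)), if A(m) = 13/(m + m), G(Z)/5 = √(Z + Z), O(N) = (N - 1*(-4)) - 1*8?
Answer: 11*I + 13*√2/20 ≈ 0.91924 + 11.0*I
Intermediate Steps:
O(N) = -4 + N (O(N) = (N + 4) - 8 = (4 + N) - 8 = -4 + N)
G(Z) = 5*√2*√Z (G(Z) = 5*√(Z + Z) = 5*√(2*Z) = 5*(√2*√Z) = 5*√2*√Z)
A(m) = 13/(2*m) (A(m) = 13/((2*m)) = 13*(1/(2*m)) = 13/(2*m))
√(O(16) - 133) + A(G(1)) = √((-4 + 16) - 133) + 13/(2*((5*√2*√1))) = √(12 - 133) + 13/(2*((5*√2*1))) = √(-121) + 13/(2*((5*√2))) = 11*I + 13*(√2/10)/2 = 11*I + 13*√2/20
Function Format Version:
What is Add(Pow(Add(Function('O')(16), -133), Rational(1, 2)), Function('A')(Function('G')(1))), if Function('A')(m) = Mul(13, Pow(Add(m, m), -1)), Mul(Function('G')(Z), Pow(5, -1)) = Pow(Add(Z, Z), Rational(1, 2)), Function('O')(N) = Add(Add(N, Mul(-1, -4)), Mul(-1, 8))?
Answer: Add(Mul(11, I), Mul(Rational(13, 20), Pow(2, Rational(1, 2)))) ≈ Add(0.91924, Mul(11.000, I))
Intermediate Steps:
Function('O')(N) = Add(-4, N) (Function('O')(N) = Add(Add(N, 4), -8) = Add(Add(4, N), -8) = Add(-4, N))
Function('G')(Z) = Mul(5, Pow(2, Rational(1, 2)), Pow(Z, Rational(1, 2))) (Function('G')(Z) = Mul(5, Pow(Add(Z, Z), Rational(1, 2))) = Mul(5, Pow(Mul(2, Z), Rational(1, 2))) = Mul(5, Mul(Pow(2, Rational(1, 2)), Pow(Z, Rational(1, 2)))) = Mul(5, Pow(2, Rational(1, 2)), Pow(Z, Rational(1, 2))))
Function('A')(m) = Mul(Rational(13, 2), Pow(m, -1)) (Function('A')(m) = Mul(13, Pow(Mul(2, m), -1)) = Mul(13, Mul(Rational(1, 2), Pow(m, -1))) = Mul(Rational(13, 2), Pow(m, -1)))
Add(Pow(Add(Function('O')(16), -133), Rational(1, 2)), Function('A')(Function('G')(1))) = Add(Pow(Add(Add(-4, 16), -133), Rational(1, 2)), Mul(Rational(13, 2), Pow(Mul(5, Pow(2, Rational(1, 2)), Pow(1, Rational(1, 2))), -1))) = Add(Pow(Add(12, -133), Rational(1, 2)), Mul(Rational(13, 2), Pow(Mul(5, Pow(2, Rational(1, 2)), 1), -1))) = Add(Pow(-121, Rational(1, 2)), Mul(Rational(13, 2), Pow(Mul(5, Pow(2, Rational(1, 2))), -1))) = Add(Mul(11, I), Mul(Rational(13, 2), Mul(Rational(1, 10), Pow(2, Rational(1, 2))))) = Add(Mul(11, I), Mul(Rational(13, 20), Pow(2, Rational(1, 2))))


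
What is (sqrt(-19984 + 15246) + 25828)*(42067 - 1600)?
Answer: 1045181676 + 40467*I*sqrt(4738) ≈ 1.0452e+9 + 2.7855e+6*I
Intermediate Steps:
(sqrt(-19984 + 15246) + 25828)*(42067 - 1600) = (sqrt(-4738) + 25828)*40467 = (I*sqrt(4738) + 25828)*40467 = (25828 + I*sqrt(4738))*40467 = 1045181676 + 40467*I*sqrt(4738)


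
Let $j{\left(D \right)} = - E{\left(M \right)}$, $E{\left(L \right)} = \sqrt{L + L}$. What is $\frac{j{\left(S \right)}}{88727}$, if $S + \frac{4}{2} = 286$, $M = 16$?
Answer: $- \frac{4 \sqrt{2}}{88727} \approx -6.3756 \cdot 10^{-5}$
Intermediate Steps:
$E{\left(L \right)} = \sqrt{2} \sqrt{L}$ ($E{\left(L \right)} = \sqrt{2 L} = \sqrt{2} \sqrt{L}$)
$S = 284$ ($S = -2 + 286 = 284$)
$j{\left(D \right)} = - 4 \sqrt{2}$ ($j{\left(D \right)} = - \sqrt{2} \sqrt{16} = - \sqrt{2} \cdot 4 = - 4 \sqrt{2}$)
$\frac{j{\left(S \right)}}{88727} = \frac{\left(-4\right) \sqrt{2}}{88727} = - 4 \sqrt{2} \cdot \frac{1}{88727} = - \frac{4 \sqrt{2}}{88727}$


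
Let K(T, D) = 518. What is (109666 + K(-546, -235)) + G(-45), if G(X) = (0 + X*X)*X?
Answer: 19059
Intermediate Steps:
G(X) = X³ (G(X) = (0 + X²)*X = X²*X = X³)
(109666 + K(-546, -235)) + G(-45) = (109666 + 518) + (-45)³ = 110184 - 91125 = 19059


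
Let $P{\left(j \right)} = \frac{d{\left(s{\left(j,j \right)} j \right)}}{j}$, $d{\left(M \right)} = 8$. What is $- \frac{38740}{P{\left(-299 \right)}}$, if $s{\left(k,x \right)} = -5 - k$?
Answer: $\frac{2895815}{2} \approx 1.4479 \cdot 10^{6}$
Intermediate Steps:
$P{\left(j \right)} = \frac{8}{j}$
$- \frac{38740}{P{\left(-299 \right)}} = - \frac{38740}{8 \frac{1}{-299}} = - \frac{38740}{8 \left(- \frac{1}{299}\right)} = - \frac{38740}{- \frac{8}{299}} = \left(-38740\right) \left(- \frac{299}{8}\right) = \frac{2895815}{2}$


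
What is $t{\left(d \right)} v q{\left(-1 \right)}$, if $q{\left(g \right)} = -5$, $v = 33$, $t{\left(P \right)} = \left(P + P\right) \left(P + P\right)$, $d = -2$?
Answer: $-2640$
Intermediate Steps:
$t{\left(P \right)} = 4 P^{2}$ ($t{\left(P \right)} = 2 P 2 P = 4 P^{2}$)
$t{\left(d \right)} v q{\left(-1 \right)} = 4 \left(-2\right)^{2} \cdot 33 \left(-5\right) = 4 \cdot 4 \cdot 33 \left(-5\right) = 16 \cdot 33 \left(-5\right) = 528 \left(-5\right) = -2640$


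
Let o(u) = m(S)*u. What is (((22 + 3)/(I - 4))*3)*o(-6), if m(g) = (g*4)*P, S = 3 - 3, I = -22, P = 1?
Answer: 0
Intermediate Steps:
S = 0
m(g) = 4*g (m(g) = (g*4)*1 = (4*g)*1 = 4*g)
o(u) = 0 (o(u) = (4*0)*u = 0*u = 0)
(((22 + 3)/(I - 4))*3)*o(-6) = (((22 + 3)/(-22 - 4))*3)*0 = ((25/(-26))*3)*0 = ((25*(-1/26))*3)*0 = -25/26*3*0 = -75/26*0 = 0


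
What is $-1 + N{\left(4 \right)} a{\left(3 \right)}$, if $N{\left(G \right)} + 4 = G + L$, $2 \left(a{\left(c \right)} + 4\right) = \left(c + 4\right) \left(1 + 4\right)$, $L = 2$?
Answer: $26$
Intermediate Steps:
$a{\left(c \right)} = 6 + \frac{5 c}{2}$ ($a{\left(c \right)} = -4 + \frac{\left(c + 4\right) \left(1 + 4\right)}{2} = -4 + \frac{\left(4 + c\right) 5}{2} = -4 + \frac{20 + 5 c}{2} = -4 + \left(10 + \frac{5 c}{2}\right) = 6 + \frac{5 c}{2}$)
$N{\left(G \right)} = -2 + G$ ($N{\left(G \right)} = -4 + \left(G + 2\right) = -4 + \left(2 + G\right) = -2 + G$)
$-1 + N{\left(4 \right)} a{\left(3 \right)} = -1 + \left(-2 + 4\right) \left(6 + \frac{5}{2} \cdot 3\right) = -1 + 2 \left(6 + \frac{15}{2}\right) = -1 + 2 \cdot \frac{27}{2} = -1 + 27 = 26$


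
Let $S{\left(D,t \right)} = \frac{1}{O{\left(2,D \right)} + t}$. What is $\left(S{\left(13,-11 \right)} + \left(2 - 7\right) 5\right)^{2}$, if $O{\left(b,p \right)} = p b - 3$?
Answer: $\frac{89401}{144} \approx 620.84$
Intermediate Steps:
$O{\left(b,p \right)} = -3 + b p$ ($O{\left(b,p \right)} = b p - 3 = -3 + b p$)
$S{\left(D,t \right)} = \frac{1}{-3 + t + 2 D}$ ($S{\left(D,t \right)} = \frac{1}{\left(-3 + 2 D\right) + t} = \frac{1}{-3 + t + 2 D}$)
$\left(S{\left(13,-11 \right)} + \left(2 - 7\right) 5\right)^{2} = \left(\frac{1}{-3 - 11 + 2 \cdot 13} + \left(2 - 7\right) 5\right)^{2} = \left(\frac{1}{-3 - 11 + 26} - 25\right)^{2} = \left(\frac{1}{12} - 25\right)^{2} = \left(- \frac{299}{12}\right)^{2} = \frac{89401}{144}$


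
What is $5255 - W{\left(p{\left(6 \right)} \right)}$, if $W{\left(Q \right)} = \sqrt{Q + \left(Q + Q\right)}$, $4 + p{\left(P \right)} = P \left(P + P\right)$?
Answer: $5255 - 2 \sqrt{51} \approx 5240.7$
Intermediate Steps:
$p{\left(P \right)} = -4 + 2 P^{2}$ ($p{\left(P \right)} = -4 + P \left(P + P\right) = -4 + P 2 P = -4 + 2 P^{2}$)
$W{\left(Q \right)} = \sqrt{3} \sqrt{Q}$ ($W{\left(Q \right)} = \sqrt{Q + 2 Q} = \sqrt{3 Q} = \sqrt{3} \sqrt{Q}$)
$5255 - W{\left(p{\left(6 \right)} \right)} = 5255 - \sqrt{3} \sqrt{-4 + 2 \cdot 6^{2}} = 5255 - \sqrt{3} \sqrt{-4 + 2 \cdot 36} = 5255 - \sqrt{3} \sqrt{-4 + 72} = 5255 - \sqrt{3} \sqrt{68} = 5255 - \sqrt{3} \cdot 2 \sqrt{17} = 5255 - 2 \sqrt{51}$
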